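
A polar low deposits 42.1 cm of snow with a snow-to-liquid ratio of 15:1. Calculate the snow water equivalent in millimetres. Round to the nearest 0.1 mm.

SWE = snow depth / ratio = 42.1 cm / 15 = 2.807 cm = 28.1 mm.

SWE ≈ 28.1 mm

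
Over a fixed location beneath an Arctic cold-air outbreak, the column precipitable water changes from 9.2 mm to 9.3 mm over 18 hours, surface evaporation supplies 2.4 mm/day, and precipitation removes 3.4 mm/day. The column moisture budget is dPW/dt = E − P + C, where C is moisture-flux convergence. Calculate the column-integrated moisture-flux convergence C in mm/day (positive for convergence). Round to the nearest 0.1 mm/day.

C ≈ 1.1 mm/day

dPW/dt = (9.3 − 9.2) mm / (18/24 day) = +0.133 mm/day.
C = dPW/dt − E + P = (+0.133) − 2.4 + 3.4 = 1.1 mm/day.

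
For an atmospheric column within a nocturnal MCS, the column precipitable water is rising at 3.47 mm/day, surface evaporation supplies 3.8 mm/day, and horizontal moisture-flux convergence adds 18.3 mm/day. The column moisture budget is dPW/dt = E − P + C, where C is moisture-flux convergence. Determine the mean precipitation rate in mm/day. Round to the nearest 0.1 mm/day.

dPW/dt = +3.47 mm/day.
P = E + C − dPW/dt = 3.8 + (18.3) − (+3.47) = 18.6 mm/day.

P ≈ 18.6 mm/day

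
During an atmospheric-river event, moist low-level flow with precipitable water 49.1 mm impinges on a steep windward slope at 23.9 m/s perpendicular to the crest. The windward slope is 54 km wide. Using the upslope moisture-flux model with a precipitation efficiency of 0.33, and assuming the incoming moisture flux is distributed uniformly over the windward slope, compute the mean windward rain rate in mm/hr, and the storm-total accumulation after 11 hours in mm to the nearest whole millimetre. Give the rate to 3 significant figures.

Incoming column moisture flux per unit ridge length: F = V × PW = 23.9 × 49.1 = 1173.49 mm·m/s.
Spread over the 54 km slope with efficiency ε = 0.33: R = ε·F/W = 0.33 × 1173.49 / 54000 m = 7.171e-03 mm/s.
R = 7.171e-03 × 3600 = 25.8 mm/hr.
Over 11 h: total = 25.8 × 11 = 283.8 ≈ 284 mm.

R ≈ 25.8 mm/hr; total ≈ 284 mm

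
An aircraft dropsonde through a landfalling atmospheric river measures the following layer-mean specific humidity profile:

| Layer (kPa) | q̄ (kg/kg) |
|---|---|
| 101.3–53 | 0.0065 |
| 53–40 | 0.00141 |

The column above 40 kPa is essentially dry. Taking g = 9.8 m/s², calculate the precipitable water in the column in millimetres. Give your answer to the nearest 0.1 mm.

PW ≈ 33.9 mm

Precipitable water is the column-integrated vapour mass per unit area: PW = (1/g) Σ q̄ Δp, with q in kg/kg and Δp in Pa (1 kg/m² of water = 1 mm).
Layer 101.3–53 kPa: Δp = 483 hPa = 48300 Pa, q̄ = 0.0065 kg/kg → 0.0065 × 48300 / 9.8 = 32.04 mm
Layer 53–40 kPa: Δp = 130 hPa = 13000 Pa, q̄ = 0.00141 kg/kg → 0.00141 × 13000 / 9.8 = 1.87 mm
PW = 32.04 + 1.87 = 33.91 ≈ 33.9 mm.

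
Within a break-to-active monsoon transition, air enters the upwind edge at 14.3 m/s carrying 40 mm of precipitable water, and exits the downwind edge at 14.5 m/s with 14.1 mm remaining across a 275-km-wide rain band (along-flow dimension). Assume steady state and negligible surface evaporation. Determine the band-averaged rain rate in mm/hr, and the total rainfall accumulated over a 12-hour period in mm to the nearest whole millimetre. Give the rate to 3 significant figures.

Column moisture flux per unit crosswind length is F = V × PW.
Inflow: F_in = 14.3 × 40 = 572 mm·m/s
Outflow: F_out = 14.5 × 14.1 = 204.45 mm·m/s
Steady-state rate R = (F_in − F_out)/L = (572 − 204.45) / 275000 m = 1.337e-03 mm/s.
R = 1.337e-03 × 3600 = 4.81 mm/hr.
Over 12 h: total = 4.81 × 12 = 57.72 ≈ 58 mm.

R ≈ 4.81 mm/hr; total ≈ 58 mm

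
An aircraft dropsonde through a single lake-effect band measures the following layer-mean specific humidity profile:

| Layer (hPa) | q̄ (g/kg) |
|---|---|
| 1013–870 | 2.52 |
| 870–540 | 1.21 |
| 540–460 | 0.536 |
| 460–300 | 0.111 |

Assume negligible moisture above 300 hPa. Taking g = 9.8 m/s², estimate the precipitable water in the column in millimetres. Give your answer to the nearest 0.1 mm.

PW ≈ 8.4 mm

Precipitable water is the column-integrated vapour mass per unit area: PW = (1/g) Σ q̄ Δp, with q in kg/kg and Δp in Pa (1 kg/m² of water = 1 mm).
Layer 1013–870 hPa: Δp = 143 hPa = 14300 Pa, q̄ = 0.00252 kg/kg → 0.00252 × 14300 / 9.8 = 3.68 mm
Layer 870–540 hPa: Δp = 330 hPa = 33000 Pa, q̄ = 0.00121 kg/kg → 0.00121 × 33000 / 9.8 = 4.07 mm
Layer 540–460 hPa: Δp = 80 hPa = 8000 Pa, q̄ = 0.000536 kg/kg → 0.000536 × 8000 / 9.8 = 0.44 mm
Layer 460–300 hPa: Δp = 160 hPa = 16000 Pa, q̄ = 0.000111 kg/kg → 0.000111 × 16000 / 9.8 = 0.18 mm
PW = 3.68 + 4.07 + 0.44 + 0.18 = 8.37 ≈ 8.4 mm.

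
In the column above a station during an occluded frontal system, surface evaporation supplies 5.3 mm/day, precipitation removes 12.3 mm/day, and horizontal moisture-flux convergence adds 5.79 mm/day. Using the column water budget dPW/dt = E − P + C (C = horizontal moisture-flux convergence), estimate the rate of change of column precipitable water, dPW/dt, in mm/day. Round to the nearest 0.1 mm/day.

dPW/dt = E − P + C = 5.3 − 12.3 + (5.79) = -1.2 mm/day.

dPW/dt ≈ -1.2 mm/day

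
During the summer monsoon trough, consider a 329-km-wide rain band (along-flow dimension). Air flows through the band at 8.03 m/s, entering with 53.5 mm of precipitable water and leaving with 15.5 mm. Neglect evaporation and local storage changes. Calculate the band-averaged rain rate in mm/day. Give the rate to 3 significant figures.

Column moisture flux per unit crosswind length is F = V × PW.
Inflow: F_in = 8.03 × 53.5 = 429.605 mm·m/s
Outflow: F_out = 8.03 × 15.5 = 124.465 mm·m/s
Steady-state rate R = (F_in − F_out)/L = (429.605 − 124.465) / 329000 m = 9.275e-04 mm/s.
R = 9.275e-04 × 3600 × 24 = 80.1 mm/day.

R ≈ 80.1 mm/day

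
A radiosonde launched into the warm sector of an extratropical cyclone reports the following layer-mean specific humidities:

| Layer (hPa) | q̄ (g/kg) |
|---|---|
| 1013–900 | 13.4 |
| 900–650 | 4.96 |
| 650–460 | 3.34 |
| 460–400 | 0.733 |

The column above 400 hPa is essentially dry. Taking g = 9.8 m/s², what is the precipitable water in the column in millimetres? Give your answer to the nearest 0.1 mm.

PW ≈ 35.0 mm

Precipitable water is the column-integrated vapour mass per unit area: PW = (1/g) Σ q̄ Δp, with q in kg/kg and Δp in Pa (1 kg/m² of water = 1 mm).
Layer 1013–900 hPa: Δp = 113 hPa = 11300 Pa, q̄ = 0.0134 kg/kg → 0.0134 × 11300 / 9.8 = 15.45 mm
Layer 900–650 hPa: Δp = 250 hPa = 25000 Pa, q̄ = 0.00496 kg/kg → 0.00496 × 25000 / 9.8 = 12.65 mm
Layer 650–460 hPa: Δp = 190 hPa = 19000 Pa, q̄ = 0.00334 kg/kg → 0.00334 × 19000 / 9.8 = 6.48 mm
Layer 460–400 hPa: Δp = 60 hPa = 6000 Pa, q̄ = 0.000733 kg/kg → 0.000733 × 6000 / 9.8 = 0.45 mm
PW = 15.45 + 12.65 + 6.48 + 0.45 = 35.03 ≈ 35.0 mm.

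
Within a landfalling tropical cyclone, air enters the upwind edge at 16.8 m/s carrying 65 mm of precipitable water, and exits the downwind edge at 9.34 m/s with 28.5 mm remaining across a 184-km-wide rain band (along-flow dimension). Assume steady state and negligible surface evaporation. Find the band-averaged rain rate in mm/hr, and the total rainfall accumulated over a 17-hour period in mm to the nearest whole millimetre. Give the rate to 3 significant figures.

R ≈ 16.2 mm/hr; total ≈ 275 mm

Column moisture flux per unit crosswind length is F = V × PW.
Inflow: F_in = 16.8 × 65 = 1092 mm·m/s
Outflow: F_out = 9.34 × 28.5 = 266.19 mm·m/s
Steady-state rate R = (F_in − F_out)/L = (1092 − 266.19) / 184000 m = 4.488e-03 mm/s.
R = 4.488e-03 × 3600 = 16.2 mm/hr.
Over 17 h: total = 16.2 × 17 = 275.4 ≈ 275 mm.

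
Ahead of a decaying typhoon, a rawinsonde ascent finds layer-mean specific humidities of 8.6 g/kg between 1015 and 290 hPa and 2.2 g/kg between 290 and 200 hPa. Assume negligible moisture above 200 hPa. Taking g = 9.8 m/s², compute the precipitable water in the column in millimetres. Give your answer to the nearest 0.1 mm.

PW ≈ 65.6 mm

Precipitable water is the column-integrated vapour mass per unit area: PW = (1/g) Σ q̄ Δp, with q in kg/kg and Δp in Pa (1 kg/m² of water = 1 mm).
Layer 1015–290 hPa: Δp = 725 hPa = 72500 Pa, q̄ = 0.0086 kg/kg → 0.0086 × 72500 / 9.8 = 63.62 mm
Layer 290–200 hPa: Δp = 90 hPa = 9000 Pa, q̄ = 0.0022 kg/kg → 0.0022 × 9000 / 9.8 = 2.02 mm
PW = 63.62 + 2.02 = 65.64 ≈ 65.6 mm.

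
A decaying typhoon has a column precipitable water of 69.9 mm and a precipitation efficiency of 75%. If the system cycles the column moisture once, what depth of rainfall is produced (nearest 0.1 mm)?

Rainfall = ε × PW = 0.75 × 69.9 = 52.4 mm.

rainfall ≈ 52.4 mm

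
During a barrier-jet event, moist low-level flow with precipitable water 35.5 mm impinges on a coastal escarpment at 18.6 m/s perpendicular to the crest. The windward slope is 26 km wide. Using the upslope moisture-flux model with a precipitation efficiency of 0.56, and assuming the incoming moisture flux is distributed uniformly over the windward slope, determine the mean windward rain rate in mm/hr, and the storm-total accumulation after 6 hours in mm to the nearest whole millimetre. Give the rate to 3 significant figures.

R ≈ 51.2 mm/hr; total ≈ 307 mm

Incoming column moisture flux per unit ridge length: F = V × PW = 18.6 × 35.5 = 660.3 mm·m/s.
Spread over the 26 km slope with efficiency ε = 0.56: R = ε·F/W = 0.56 × 660.3 / 26000 m = 1.422e-02 mm/s.
R = 1.422e-02 × 3600 = 51.2 mm/hr.
Over 6 h: total = 51.2 × 6 = 307.2 ≈ 307 mm.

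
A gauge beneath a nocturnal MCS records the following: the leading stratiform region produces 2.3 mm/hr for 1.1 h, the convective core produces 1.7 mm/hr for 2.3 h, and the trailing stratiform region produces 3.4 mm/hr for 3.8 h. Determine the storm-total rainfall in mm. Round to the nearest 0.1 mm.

Total = Σ Rᵢ Δtᵢ = 2.3 × 1.1 + 1.7 × 2.3 + 3.4 × 3.8
      = 2.53 + 3.91 + 12.92 = 19.4 mm.

total ≈ 19.4 mm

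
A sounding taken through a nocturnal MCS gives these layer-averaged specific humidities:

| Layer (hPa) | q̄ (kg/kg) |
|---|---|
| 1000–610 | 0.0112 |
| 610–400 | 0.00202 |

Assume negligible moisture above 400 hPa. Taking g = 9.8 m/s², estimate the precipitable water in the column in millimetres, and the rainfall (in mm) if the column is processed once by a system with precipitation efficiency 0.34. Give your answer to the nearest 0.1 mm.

Precipitable water is the column-integrated vapour mass per unit area: PW = (1/g) Σ q̄ Δp, with q in kg/kg and Δp in Pa (1 kg/m² of water = 1 mm).
Layer 1000–610 hPa: Δp = 390 hPa = 39000 Pa, q̄ = 0.0112 kg/kg → 0.0112 × 39000 / 9.8 = 44.57 mm
Layer 610–400 hPa: Δp = 210 hPa = 21000 Pa, q̄ = 0.00202 kg/kg → 0.00202 × 21000 / 9.8 = 4.33 mm
PW = 44.57 + 4.33 = 48.90 ≈ 48.9 mm.
Rainfall = ε × PW = 0.34 × 48.9 = 16.6 mm.

PW ≈ 48.9 mm; rainfall ≈ 16.6 mm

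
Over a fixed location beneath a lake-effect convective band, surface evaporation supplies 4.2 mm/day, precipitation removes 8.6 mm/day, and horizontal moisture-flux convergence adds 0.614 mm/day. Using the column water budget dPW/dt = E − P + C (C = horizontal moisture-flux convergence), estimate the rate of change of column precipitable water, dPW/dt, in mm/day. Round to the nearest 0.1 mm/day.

dPW/dt = E − P + C = 4.2 − 8.6 + (0.614) = -3.8 mm/day.

dPW/dt ≈ -3.8 mm/day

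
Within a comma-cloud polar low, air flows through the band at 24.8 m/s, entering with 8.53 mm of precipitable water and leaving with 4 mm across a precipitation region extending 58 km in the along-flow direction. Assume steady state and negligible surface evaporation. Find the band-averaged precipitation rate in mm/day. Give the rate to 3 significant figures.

Column moisture flux per unit crosswind length is F = V × PW.
Inflow: F_in = 24.8 × 8.53 = 211.544 mm·m/s
Outflow: F_out = 24.8 × 4 = 99.2 mm·m/s
Steady-state rate R = (F_in − F_out)/L = (211.544 − 99.2) / 58000 m = 1.937e-03 mm/s.
R = 1.937e-03 × 3600 × 24 = 167 mm/day.

R ≈ 167 mm/day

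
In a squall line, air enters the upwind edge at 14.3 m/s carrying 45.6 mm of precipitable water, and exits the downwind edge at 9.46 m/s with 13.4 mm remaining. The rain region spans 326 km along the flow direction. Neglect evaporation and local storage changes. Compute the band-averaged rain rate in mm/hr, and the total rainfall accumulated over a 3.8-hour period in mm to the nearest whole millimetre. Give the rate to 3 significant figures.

Column moisture flux per unit crosswind length is F = V × PW.
Inflow: F_in = 14.3 × 45.6 = 652.08 mm·m/s
Outflow: F_out = 9.46 × 13.4 = 126.764 mm·m/s
Steady-state rate R = (F_in − F_out)/L = (652.08 − 126.764) / 326000 m = 1.611e-03 mm/s.
R = 1.611e-03 × 3600 = 5.80 mm/hr.
Over 3.8 h: total = 5.80 × 3.8 = 22.04 ≈ 22 mm.

R ≈ 5.80 mm/hr; total ≈ 22 mm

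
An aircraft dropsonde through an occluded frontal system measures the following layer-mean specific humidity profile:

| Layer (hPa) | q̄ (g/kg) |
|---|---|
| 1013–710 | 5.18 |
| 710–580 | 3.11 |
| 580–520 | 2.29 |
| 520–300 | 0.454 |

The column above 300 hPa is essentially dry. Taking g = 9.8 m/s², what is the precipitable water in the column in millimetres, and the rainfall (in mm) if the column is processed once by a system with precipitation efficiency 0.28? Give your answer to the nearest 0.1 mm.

Precipitable water is the column-integrated vapour mass per unit area: PW = (1/g) Σ q̄ Δp, with q in kg/kg and Δp in Pa (1 kg/m² of water = 1 mm).
Layer 1013–710 hPa: Δp = 303 hPa = 30300 Pa, q̄ = 0.00518 kg/kg → 0.00518 × 30300 / 9.8 = 16.02 mm
Layer 710–580 hPa: Δp = 130 hPa = 13000 Pa, q̄ = 0.00311 kg/kg → 0.00311 × 13000 / 9.8 = 4.13 mm
Layer 580–520 hPa: Δp = 60 hPa = 6000 Pa, q̄ = 0.00229 kg/kg → 0.00229 × 6000 / 9.8 = 1.40 mm
Layer 520–300 hPa: Δp = 220 hPa = 22000 Pa, q̄ = 0.000454 kg/kg → 0.000454 × 22000 / 9.8 = 1.02 mm
PW = 16.02 + 4.13 + 1.40 + 1.02 = 22.57 ≈ 22.6 mm.
Rainfall = ε × PW = 0.28 × 22.6 = 6.3 mm.

PW ≈ 22.6 mm; rainfall ≈ 6.3 mm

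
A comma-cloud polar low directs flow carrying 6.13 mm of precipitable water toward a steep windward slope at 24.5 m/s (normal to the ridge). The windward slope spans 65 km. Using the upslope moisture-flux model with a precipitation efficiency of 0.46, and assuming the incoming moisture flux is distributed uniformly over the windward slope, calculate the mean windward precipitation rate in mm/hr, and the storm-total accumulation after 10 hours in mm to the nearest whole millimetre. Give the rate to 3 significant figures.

R ≈ 3.83 mm/hr; total ≈ 38 mm

Incoming column moisture flux per unit ridge length: F = V × PW = 24.5 × 6.13 = 150.185 mm·m/s.
Spread over the 65 km slope with efficiency ε = 0.46: R = ε·F/W = 0.46 × 150.185 / 65000 m = 1.063e-03 mm/s.
R = 1.063e-03 × 3600 = 3.83 mm/hr.
Over 10 h: total = 3.83 × 10 = 38.3 ≈ 38 mm.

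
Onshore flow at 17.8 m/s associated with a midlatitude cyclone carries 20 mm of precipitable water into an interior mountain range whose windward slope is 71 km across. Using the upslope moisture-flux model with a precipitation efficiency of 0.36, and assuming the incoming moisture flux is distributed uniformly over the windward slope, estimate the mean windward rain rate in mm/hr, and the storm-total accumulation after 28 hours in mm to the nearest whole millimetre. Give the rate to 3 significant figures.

Incoming column moisture flux per unit ridge length: F = V × PW = 17.8 × 20 = 356 mm·m/s.
Spread over the 71 km slope with efficiency ε = 0.36: R = ε·F/W = 0.36 × 356 / 71000 m = 1.805e-03 mm/s.
R = 1.805e-03 × 3600 = 6.50 mm/hr.
Over 28 h: total = 6.50 × 28 = 182 mm.

R ≈ 6.50 mm/hr; total ≈ 182 mm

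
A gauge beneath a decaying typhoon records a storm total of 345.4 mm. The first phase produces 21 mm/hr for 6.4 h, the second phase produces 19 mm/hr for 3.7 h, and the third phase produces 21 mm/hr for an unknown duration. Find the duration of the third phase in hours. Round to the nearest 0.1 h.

Known phases: 21 × 6.4 + 19 × 3.7 = 134.4 + 70.3 = 204.7 mm.
Remaining depth = 345.4 − 204.7 = 140.7 mm.
Duration = 140.7 / 21 = 6.7 h.

duration ≈ 6.7 h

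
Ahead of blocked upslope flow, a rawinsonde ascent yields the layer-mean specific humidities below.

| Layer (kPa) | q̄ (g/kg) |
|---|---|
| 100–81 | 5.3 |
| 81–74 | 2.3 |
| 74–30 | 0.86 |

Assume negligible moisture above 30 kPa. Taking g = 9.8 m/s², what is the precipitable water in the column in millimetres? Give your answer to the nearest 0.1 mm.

Precipitable water is the column-integrated vapour mass per unit area: PW = (1/g) Σ q̄ Δp, with q in kg/kg and Δp in Pa (1 kg/m² of water = 1 mm).
Layer 100–81 kPa: Δp = 190 hPa = 19000 Pa, q̄ = 0.0053 kg/kg → 0.0053 × 19000 / 9.8 = 10.28 mm
Layer 81–74 kPa: Δp = 70 hPa = 7000 Pa, q̄ = 0.0023 kg/kg → 0.0023 × 7000 / 9.8 = 1.64 mm
Layer 74–30 kPa: Δp = 440 hPa = 44000 Pa, q̄ = 0.00086 kg/kg → 0.00086 × 44000 / 9.8 = 3.86 mm
PW = 10.28 + 1.64 + 3.86 = 15.78 ≈ 15.8 mm.

PW ≈ 15.8 mm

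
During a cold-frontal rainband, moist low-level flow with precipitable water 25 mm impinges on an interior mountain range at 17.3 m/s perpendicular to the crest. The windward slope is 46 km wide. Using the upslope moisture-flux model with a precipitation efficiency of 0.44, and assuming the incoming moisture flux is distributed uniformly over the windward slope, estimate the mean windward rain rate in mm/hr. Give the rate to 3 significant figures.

R ≈ 14.9 mm/hr

Incoming column moisture flux per unit ridge length: F = V × PW = 17.3 × 25 = 432.5 mm·m/s.
Spread over the 46 km slope with efficiency ε = 0.44: R = ε·F/W = 0.44 × 432.5 / 46000 m = 4.137e-03 mm/s.
R = 4.137e-03 × 3600 = 14.9 mm/hr.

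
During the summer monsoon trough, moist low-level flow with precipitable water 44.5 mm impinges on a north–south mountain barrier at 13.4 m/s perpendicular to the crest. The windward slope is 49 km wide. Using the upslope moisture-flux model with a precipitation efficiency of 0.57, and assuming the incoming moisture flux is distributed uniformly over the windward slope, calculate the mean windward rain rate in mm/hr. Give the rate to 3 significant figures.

R ≈ 25.0 mm/hr

Incoming column moisture flux per unit ridge length: F = V × PW = 13.4 × 44.5 = 596.3 mm·m/s.
Spread over the 49 km slope with efficiency ε = 0.57: R = ε·F/W = 0.57 × 596.3 / 49000 m = 6.937e-03 mm/s.
R = 6.937e-03 × 3600 = 25.0 mm/hr.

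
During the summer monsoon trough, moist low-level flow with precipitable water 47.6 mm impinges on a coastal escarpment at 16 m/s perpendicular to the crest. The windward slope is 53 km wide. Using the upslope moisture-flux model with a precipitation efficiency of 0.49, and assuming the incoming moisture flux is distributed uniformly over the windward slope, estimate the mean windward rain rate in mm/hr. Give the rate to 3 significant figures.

Incoming column moisture flux per unit ridge length: F = V × PW = 16 × 47.6 = 761.6 mm·m/s.
Spread over the 53 km slope with efficiency ε = 0.49: R = ε·F/W = 0.49 × 761.6 / 53000 m = 7.041e-03 mm/s.
R = 7.041e-03 × 3600 = 25.3 mm/hr.

R ≈ 25.3 mm/hr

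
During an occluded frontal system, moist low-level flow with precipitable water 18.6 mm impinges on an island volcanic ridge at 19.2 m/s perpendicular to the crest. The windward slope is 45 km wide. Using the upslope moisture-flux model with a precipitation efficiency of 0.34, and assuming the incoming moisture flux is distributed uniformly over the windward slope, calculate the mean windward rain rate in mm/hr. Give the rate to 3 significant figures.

Incoming column moisture flux per unit ridge length: F = V × PW = 19.2 × 18.6 = 357.12 mm·m/s.
Spread over the 45 km slope with efficiency ε = 0.34: R = ε·F/W = 0.34 × 357.12 / 45000 m = 2.698e-03 mm/s.
R = 2.698e-03 × 3600 = 9.71 mm/hr.

R ≈ 9.71 mm/hr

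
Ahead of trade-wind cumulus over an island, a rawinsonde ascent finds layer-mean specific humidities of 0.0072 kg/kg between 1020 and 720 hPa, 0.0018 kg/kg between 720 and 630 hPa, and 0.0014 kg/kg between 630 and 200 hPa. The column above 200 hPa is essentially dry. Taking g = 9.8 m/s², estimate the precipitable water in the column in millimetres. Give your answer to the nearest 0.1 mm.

Precipitable water is the column-integrated vapour mass per unit area: PW = (1/g) Σ q̄ Δp, with q in kg/kg and Δp in Pa (1 kg/m² of water = 1 mm).
Layer 1020–720 hPa: Δp = 300 hPa = 30000 Pa, q̄ = 0.0072 kg/kg → 0.0072 × 30000 / 9.8 = 22.04 mm
Layer 720–630 hPa: Δp = 90 hPa = 9000 Pa, q̄ = 0.0018 kg/kg → 0.0018 × 9000 / 9.8 = 1.65 mm
Layer 630–200 hPa: Δp = 430 hPa = 43000 Pa, q̄ = 0.0014 kg/kg → 0.0014 × 43000 / 9.8 = 6.14 mm
PW = 22.04 + 1.65 + 6.14 = 29.83 ≈ 29.8 mm.

PW ≈ 29.8 mm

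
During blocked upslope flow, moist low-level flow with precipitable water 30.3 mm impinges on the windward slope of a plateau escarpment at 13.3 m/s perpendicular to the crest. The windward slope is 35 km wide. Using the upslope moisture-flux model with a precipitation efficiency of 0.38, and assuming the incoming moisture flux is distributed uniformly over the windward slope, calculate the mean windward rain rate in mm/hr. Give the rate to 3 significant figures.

Incoming column moisture flux per unit ridge length: F = V × PW = 13.3 × 30.3 = 402.99 mm·m/s.
Spread over the 35 km slope with efficiency ε = 0.38: R = ε·F/W = 0.38 × 402.99 / 35000 m = 4.375e-03 mm/s.
R = 4.375e-03 × 3600 = 15.8 mm/hr.

R ≈ 15.8 mm/hr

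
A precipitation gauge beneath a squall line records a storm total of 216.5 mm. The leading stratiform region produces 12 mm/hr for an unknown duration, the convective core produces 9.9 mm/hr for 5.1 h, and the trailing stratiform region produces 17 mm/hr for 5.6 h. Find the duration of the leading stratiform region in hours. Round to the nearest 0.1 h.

Known phases: 9.9 × 5.1 + 17 × 5.6 = 50.49 + 95.2 = 145.69 mm.
Remaining depth = 216.5 − 145.69 = 70.81 mm.
Duration = 70.81 / 12 = 5.9 h.

duration ≈ 5.9 h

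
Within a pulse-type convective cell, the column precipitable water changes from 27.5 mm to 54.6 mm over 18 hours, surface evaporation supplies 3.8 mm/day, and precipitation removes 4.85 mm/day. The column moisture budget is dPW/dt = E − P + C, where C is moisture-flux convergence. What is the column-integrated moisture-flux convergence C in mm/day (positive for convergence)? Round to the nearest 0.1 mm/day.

dPW/dt = (54.6 − 27.5) mm / (18/24 day) = +36.133 mm/day.
C = dPW/dt − E + P = (+36.133) − 3.8 + 4.85 = 37.2 mm/day.

C ≈ 37.2 mm/day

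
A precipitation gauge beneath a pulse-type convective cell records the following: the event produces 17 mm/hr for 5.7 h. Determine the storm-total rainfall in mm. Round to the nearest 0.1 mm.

Total = Σ Rᵢ Δtᵢ = 17 × 5.7
      = 96.9 = 96.9 mm.

total ≈ 96.9 mm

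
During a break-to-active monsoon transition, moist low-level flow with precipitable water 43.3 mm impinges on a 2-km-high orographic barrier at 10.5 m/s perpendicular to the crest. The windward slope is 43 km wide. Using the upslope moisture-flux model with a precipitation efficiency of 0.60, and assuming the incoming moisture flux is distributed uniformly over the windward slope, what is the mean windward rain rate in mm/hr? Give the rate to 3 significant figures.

R ≈ 22.8 mm/hr

Incoming column moisture flux per unit ridge length: F = V × PW = 10.5 × 43.3 = 454.65 mm·m/s.
Spread over the 43 km slope with efficiency ε = 0.60: R = ε·F/W = 0.60 × 454.65 / 43000 m = 6.344e-03 mm/s.
R = 6.344e-03 × 3600 = 22.8 mm/hr.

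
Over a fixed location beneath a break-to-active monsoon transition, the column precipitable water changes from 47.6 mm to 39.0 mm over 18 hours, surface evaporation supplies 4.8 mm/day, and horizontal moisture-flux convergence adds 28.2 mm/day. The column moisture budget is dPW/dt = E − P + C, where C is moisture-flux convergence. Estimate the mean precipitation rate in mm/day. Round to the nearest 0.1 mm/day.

P ≈ 44.5 mm/day

dPW/dt = (39.0 − 47.6) mm / (18/24 day) = -11.467 mm/day.
P = E + C − dPW/dt = 4.8 + (28.2) − (-11.467) = 44.5 mm/day.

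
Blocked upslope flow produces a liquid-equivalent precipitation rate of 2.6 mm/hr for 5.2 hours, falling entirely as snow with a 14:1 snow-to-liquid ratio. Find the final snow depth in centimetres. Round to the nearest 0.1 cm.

Liquid-equivalent depth = 2.6 × 5.2 = 13.52 mm.
Snow depth = 13.52 mm × 14 = 189.28 mm = 18.9 cm.

snow depth ≈ 18.9 cm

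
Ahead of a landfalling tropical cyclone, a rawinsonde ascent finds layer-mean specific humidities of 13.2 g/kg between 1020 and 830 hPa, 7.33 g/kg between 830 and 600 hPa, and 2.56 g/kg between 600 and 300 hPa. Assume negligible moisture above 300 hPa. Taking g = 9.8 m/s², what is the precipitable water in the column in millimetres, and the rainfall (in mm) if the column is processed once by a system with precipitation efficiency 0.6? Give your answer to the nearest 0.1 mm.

Precipitable water is the column-integrated vapour mass per unit area: PW = (1/g) Σ q̄ Δp, with q in kg/kg and Δp in Pa (1 kg/m² of water = 1 mm).
Layer 1020–830 hPa: Δp = 190 hPa = 19000 Pa, q̄ = 0.0132 kg/kg → 0.0132 × 19000 / 9.8 = 25.59 mm
Layer 830–600 hPa: Δp = 230 hPa = 23000 Pa, q̄ = 0.00733 kg/kg → 0.00733 × 23000 / 9.8 = 17.20 mm
Layer 600–300 hPa: Δp = 300 hPa = 30000 Pa, q̄ = 0.00256 kg/kg → 0.00256 × 30000 / 9.8 = 7.84 mm
PW = 25.59 + 17.20 + 7.84 = 50.63 ≈ 50.6 mm.
Rainfall = ε × PW = 0.6 × 50.6 = 30.4 mm.

PW ≈ 50.6 mm; rainfall ≈ 30.4 mm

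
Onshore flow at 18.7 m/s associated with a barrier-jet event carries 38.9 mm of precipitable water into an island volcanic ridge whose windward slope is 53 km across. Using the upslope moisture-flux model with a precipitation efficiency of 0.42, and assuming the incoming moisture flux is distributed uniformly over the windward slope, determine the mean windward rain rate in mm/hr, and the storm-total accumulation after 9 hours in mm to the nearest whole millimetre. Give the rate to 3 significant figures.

R ≈ 20.8 mm/hr; total ≈ 187 mm

Incoming column moisture flux per unit ridge length: F = V × PW = 18.7 × 38.9 = 727.43 mm·m/s.
Spread over the 53 km slope with efficiency ε = 0.42: R = ε·F/W = 0.42 × 727.43 / 53000 m = 5.765e-03 mm/s.
R = 5.765e-03 × 3600 = 20.8 mm/hr.
Over 9 h: total = 20.8 × 9 = 187.2 ≈ 187 mm.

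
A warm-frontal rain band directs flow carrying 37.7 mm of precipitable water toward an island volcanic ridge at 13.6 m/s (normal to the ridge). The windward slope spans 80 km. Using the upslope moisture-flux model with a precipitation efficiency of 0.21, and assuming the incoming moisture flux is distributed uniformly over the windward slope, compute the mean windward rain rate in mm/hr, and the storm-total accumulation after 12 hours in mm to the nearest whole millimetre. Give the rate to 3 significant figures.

R ≈ 4.85 mm/hr; total ≈ 58 mm

Incoming column moisture flux per unit ridge length: F = V × PW = 13.6 × 37.7 = 512.72 mm·m/s.
Spread over the 80 km slope with efficiency ε = 0.21: R = ε·F/W = 0.21 × 512.72 / 80000 m = 1.346e-03 mm/s.
R = 1.346e-03 × 3600 = 4.85 mm/hr.
Over 12 h: total = 4.85 × 12 = 58.2 ≈ 58 mm.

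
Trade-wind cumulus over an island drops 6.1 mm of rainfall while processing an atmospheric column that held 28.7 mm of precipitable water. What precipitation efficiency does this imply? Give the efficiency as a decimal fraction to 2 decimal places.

ε = rainfall / PW = 6.1 / 28.7 = 0.21.

ε ≈ 0.21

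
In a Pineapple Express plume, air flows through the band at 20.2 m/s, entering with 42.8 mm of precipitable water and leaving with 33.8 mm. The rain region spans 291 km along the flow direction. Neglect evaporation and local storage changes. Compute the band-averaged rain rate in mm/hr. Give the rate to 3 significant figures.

R ≈ 2.25 mm/hr

Column moisture flux per unit crosswind length is F = V × PW.
Inflow: F_in = 20.2 × 42.8 = 864.56 mm·m/s
Outflow: F_out = 20.2 × 33.8 = 682.76 mm·m/s
Steady-state rate R = (F_in − F_out)/L = (864.56 − 682.76) / 291000 m = 6.247e-04 mm/s.
R = 6.247e-04 × 3600 = 2.25 mm/hr.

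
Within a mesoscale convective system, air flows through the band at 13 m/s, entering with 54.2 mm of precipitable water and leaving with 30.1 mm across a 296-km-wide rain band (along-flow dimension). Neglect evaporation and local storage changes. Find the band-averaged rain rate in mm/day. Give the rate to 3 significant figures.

Column moisture flux per unit crosswind length is F = V × PW.
Inflow: F_in = 13 × 54.2 = 704.6 mm·m/s
Outflow: F_out = 13 × 30.1 = 391.3 mm·m/s
Steady-state rate R = (F_in − F_out)/L = (704.6 − 391.3) / 296000 m = 1.058e-03 mm/s.
R = 1.058e-03 × 3600 × 24 = 91.4 mm/day.

R ≈ 91.4 mm/day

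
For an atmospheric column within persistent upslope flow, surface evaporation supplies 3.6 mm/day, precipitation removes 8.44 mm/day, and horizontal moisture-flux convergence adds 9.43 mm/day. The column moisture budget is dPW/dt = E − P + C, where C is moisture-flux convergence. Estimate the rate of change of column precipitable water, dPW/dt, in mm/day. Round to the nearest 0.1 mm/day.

dPW/dt ≈ 4.6 mm/day

dPW/dt = E − P + C = 3.6 − 8.44 + (9.43) = 4.6 mm/day.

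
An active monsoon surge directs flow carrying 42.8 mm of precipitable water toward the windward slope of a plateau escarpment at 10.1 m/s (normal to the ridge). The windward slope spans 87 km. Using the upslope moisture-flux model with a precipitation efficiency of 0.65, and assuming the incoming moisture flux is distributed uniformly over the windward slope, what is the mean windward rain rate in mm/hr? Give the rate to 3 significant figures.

Incoming column moisture flux per unit ridge length: F = V × PW = 10.1 × 42.8 = 432.28 mm·m/s.
Spread over the 87 km slope with efficiency ε = 0.65: R = ε·F/W = 0.65 × 432.28 / 87000 m = 3.230e-03 mm/s.
R = 3.230e-03 × 3600 = 11.6 mm/hr.

R ≈ 11.6 mm/hr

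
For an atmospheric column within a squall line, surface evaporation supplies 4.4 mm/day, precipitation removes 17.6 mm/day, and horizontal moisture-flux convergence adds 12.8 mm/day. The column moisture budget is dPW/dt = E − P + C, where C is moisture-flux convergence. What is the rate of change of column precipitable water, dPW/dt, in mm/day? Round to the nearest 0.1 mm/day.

dPW/dt ≈ -0.4 mm/day

dPW/dt = E − P + C = 4.4 − 17.6 + (12.8) = -0.4 mm/day.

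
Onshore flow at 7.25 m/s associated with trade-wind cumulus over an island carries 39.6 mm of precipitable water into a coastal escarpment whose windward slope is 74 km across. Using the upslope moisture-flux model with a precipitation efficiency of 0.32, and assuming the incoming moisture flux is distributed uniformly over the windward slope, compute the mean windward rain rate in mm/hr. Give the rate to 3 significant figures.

Incoming column moisture flux per unit ridge length: F = V × PW = 7.25 × 39.6 = 287.1 mm·m/s.
Spread over the 74 km slope with efficiency ε = 0.32: R = ε·F/W = 0.32 × 287.1 / 74000 m = 1.242e-03 mm/s.
R = 1.242e-03 × 3600 = 4.47 mm/hr.

R ≈ 4.47 mm/hr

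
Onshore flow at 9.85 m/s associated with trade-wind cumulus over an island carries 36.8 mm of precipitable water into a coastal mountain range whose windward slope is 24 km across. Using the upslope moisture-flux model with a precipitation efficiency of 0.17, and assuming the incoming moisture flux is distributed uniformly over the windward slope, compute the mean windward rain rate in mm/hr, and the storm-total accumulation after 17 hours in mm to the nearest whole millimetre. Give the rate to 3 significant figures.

R ≈ 9.24 mm/hr; total ≈ 157 mm

Incoming column moisture flux per unit ridge length: F = V × PW = 9.85 × 36.8 = 362.48 mm·m/s.
Spread over the 24 km slope with efficiency ε = 0.17: R = ε·F/W = 0.17 × 362.48 / 24000 m = 2.568e-03 mm/s.
R = 2.568e-03 × 3600 = 9.24 mm/hr.
Over 17 h: total = 9.24 × 17 = 157.08 ≈ 157 mm.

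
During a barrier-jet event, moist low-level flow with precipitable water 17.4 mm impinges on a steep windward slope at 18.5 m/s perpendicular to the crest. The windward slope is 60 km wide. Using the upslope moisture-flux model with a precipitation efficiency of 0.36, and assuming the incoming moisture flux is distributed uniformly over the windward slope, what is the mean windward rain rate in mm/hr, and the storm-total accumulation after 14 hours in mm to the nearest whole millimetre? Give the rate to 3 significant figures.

R ≈ 6.95 mm/hr; total ≈ 97 mm

Incoming column moisture flux per unit ridge length: F = V × PW = 18.5 × 17.4 = 321.9 mm·m/s.
Spread over the 60 km slope with efficiency ε = 0.36: R = ε·F/W = 0.36 × 321.9 / 60000 m = 1.931e-03 mm/s.
R = 1.931e-03 × 3600 = 6.95 mm/hr.
Over 14 h: total = 6.95 × 14 = 97.3 ≈ 97 mm.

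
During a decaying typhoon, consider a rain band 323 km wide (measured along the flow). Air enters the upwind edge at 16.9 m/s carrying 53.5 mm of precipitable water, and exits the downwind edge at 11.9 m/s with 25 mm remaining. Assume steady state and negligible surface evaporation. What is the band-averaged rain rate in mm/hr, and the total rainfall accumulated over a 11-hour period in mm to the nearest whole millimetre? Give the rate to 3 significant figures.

Column moisture flux per unit crosswind length is F = V × PW.
Inflow: F_in = 16.9 × 53.5 = 904.15 mm·m/s
Outflow: F_out = 11.9 × 25 = 297.5 mm·m/s
Steady-state rate R = (F_in − F_out)/L = (904.15 − 297.5) / 323000 m = 1.878e-03 mm/s.
R = 1.878e-03 × 3600 = 6.76 mm/hr.
Over 11 h: total = 6.76 × 11 = 74.36 ≈ 74 mm.

R ≈ 6.76 mm/hr; total ≈ 74 mm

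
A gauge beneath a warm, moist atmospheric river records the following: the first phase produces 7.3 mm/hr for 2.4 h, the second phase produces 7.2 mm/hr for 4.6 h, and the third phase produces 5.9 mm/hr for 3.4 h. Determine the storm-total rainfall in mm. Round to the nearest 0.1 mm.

Total = Σ Rᵢ Δtᵢ = 7.3 × 2.4 + 7.2 × 4.6 + 5.9 × 3.4
      = 17.52 + 33.12 + 20.06 = 70.7 mm.

total ≈ 70.7 mm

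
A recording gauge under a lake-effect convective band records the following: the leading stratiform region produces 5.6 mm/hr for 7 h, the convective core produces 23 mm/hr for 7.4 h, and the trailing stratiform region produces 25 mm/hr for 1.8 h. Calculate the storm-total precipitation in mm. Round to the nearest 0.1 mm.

Total = Σ Rᵢ Δtᵢ = 5.6 × 7 + 23 × 7.4 + 25 × 1.8
      = 39.2 + 170.2 + 45 = 254.4 mm.

total ≈ 254.4 mm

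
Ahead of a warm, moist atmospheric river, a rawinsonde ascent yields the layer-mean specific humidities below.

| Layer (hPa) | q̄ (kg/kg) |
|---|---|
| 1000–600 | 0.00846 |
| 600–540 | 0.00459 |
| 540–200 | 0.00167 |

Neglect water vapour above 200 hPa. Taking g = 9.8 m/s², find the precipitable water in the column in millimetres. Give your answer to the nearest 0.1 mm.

Precipitable water is the column-integrated vapour mass per unit area: PW = (1/g) Σ q̄ Δp, with q in kg/kg and Δp in Pa (1 kg/m² of water = 1 mm).
Layer 1000–600 hPa: Δp = 400 hPa = 40000 Pa, q̄ = 0.00846 kg/kg → 0.00846 × 40000 / 9.8 = 34.53 mm
Layer 600–540 hPa: Δp = 60 hPa = 6000 Pa, q̄ = 0.00459 kg/kg → 0.00459 × 6000 / 9.8 = 2.81 mm
Layer 540–200 hPa: Δp = 340 hPa = 34000 Pa, q̄ = 0.00167 kg/kg → 0.00167 × 34000 / 9.8 = 5.79 mm
PW = 34.53 + 2.81 + 5.79 = 43.13 ≈ 43.1 mm.

PW ≈ 43.1 mm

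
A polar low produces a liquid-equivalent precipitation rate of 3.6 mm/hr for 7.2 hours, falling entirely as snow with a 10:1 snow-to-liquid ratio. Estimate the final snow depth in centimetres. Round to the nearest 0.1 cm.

snow depth ≈ 25.9 cm

Liquid-equivalent depth = 3.6 × 7.2 = 25.92 mm.
Snow depth = 25.92 mm × 10 = 259.2 mm = 25.9 cm.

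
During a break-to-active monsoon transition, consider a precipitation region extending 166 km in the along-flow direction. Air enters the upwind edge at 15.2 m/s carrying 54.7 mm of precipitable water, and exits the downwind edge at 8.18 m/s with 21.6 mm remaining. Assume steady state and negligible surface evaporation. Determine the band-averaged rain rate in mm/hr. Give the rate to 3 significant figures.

R ≈ 14.2 mm/hr

Column moisture flux per unit crosswind length is F = V × PW.
Inflow: F_in = 15.2 × 54.7 = 831.44 mm·m/s
Outflow: F_out = 8.18 × 21.6 = 176.688 mm·m/s
Steady-state rate R = (F_in − F_out)/L = (831.44 − 176.688) / 166000 m = 3.944e-03 mm/s.
R = 3.944e-03 × 3600 = 14.2 mm/hr.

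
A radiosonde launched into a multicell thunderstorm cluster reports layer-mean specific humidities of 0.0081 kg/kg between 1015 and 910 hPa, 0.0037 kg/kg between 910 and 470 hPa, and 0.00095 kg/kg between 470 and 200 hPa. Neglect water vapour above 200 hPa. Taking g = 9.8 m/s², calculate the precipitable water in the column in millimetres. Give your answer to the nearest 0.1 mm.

Precipitable water is the column-integrated vapour mass per unit area: PW = (1/g) Σ q̄ Δp, with q in kg/kg and Δp in Pa (1 kg/m² of water = 1 mm).
Layer 1015–910 hPa: Δp = 105 hPa = 10500 Pa, q̄ = 0.0081 kg/kg → 0.0081 × 10500 / 9.8 = 8.68 mm
Layer 910–470 hPa: Δp = 440 hPa = 44000 Pa, q̄ = 0.0037 kg/kg → 0.0037 × 44000 / 9.8 = 16.61 mm
Layer 470–200 hPa: Δp = 270 hPa = 27000 Pa, q̄ = 0.00095 kg/kg → 0.00095 × 27000 / 9.8 = 2.62 mm
PW = 8.68 + 16.61 + 2.62 = 27.91 ≈ 27.9 mm.

PW ≈ 27.9 mm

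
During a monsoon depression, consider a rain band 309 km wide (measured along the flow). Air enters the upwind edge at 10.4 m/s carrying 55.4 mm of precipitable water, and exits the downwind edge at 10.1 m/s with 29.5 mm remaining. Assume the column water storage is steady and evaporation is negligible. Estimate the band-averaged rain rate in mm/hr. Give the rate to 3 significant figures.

Column moisture flux per unit crosswind length is F = V × PW.
Inflow: F_in = 10.4 × 55.4 = 576.16 mm·m/s
Outflow: F_out = 10.1 × 29.5 = 297.95 mm·m/s
Steady-state rate R = (F_in − F_out)/L = (576.16 − 297.95) / 309000 m = 9.004e-04 mm/s.
R = 9.004e-04 × 3600 = 3.24 mm/hr.

R ≈ 3.24 mm/hr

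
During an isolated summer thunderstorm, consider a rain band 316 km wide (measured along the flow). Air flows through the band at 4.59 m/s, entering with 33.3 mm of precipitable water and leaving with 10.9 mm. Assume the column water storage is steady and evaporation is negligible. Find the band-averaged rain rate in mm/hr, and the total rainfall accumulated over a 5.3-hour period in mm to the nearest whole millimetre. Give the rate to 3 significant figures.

Column moisture flux per unit crosswind length is F = V × PW.
Inflow: F_in = 4.59 × 33.3 = 152.847 mm·m/s
Outflow: F_out = 4.59 × 10.9 = 50.031 mm·m/s
Steady-state rate R = (F_in − F_out)/L = (152.847 − 50.031) / 316000 m = 3.254e-04 mm/s.
R = 3.254e-04 × 3600 = 1.17 mm/hr.
Over 5.3 h: total = 1.17 × 5.3 = 6.201 ≈ 6 mm.

R ≈ 1.17 mm/hr; total ≈ 6 mm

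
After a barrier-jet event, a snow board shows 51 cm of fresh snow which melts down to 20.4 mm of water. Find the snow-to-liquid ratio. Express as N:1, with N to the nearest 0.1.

ratio ≈ 25.0

Ratio = snow depth / SWE = 510 mm / 20.4 mm = 25.0, i.e. 25.0:1.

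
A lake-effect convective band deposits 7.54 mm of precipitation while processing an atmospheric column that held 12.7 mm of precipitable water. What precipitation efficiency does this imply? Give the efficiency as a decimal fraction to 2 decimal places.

ε = precipitation / PW = 7.54 / 12.7 = 0.59.

ε ≈ 0.59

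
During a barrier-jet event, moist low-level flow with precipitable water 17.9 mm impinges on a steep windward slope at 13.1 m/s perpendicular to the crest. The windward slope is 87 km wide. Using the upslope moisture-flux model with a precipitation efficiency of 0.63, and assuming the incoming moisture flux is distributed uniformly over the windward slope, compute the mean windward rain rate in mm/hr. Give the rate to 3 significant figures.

Incoming column moisture flux per unit ridge length: F = V × PW = 13.1 × 17.9 = 234.49 mm·m/s.
Spread over the 87 km slope with efficiency ε = 0.63: R = ε·F/W = 0.63 × 234.49 / 87000 m = 1.698e-03 mm/s.
R = 1.698e-03 × 3600 = 6.11 mm/hr.

R ≈ 6.11 mm/hr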